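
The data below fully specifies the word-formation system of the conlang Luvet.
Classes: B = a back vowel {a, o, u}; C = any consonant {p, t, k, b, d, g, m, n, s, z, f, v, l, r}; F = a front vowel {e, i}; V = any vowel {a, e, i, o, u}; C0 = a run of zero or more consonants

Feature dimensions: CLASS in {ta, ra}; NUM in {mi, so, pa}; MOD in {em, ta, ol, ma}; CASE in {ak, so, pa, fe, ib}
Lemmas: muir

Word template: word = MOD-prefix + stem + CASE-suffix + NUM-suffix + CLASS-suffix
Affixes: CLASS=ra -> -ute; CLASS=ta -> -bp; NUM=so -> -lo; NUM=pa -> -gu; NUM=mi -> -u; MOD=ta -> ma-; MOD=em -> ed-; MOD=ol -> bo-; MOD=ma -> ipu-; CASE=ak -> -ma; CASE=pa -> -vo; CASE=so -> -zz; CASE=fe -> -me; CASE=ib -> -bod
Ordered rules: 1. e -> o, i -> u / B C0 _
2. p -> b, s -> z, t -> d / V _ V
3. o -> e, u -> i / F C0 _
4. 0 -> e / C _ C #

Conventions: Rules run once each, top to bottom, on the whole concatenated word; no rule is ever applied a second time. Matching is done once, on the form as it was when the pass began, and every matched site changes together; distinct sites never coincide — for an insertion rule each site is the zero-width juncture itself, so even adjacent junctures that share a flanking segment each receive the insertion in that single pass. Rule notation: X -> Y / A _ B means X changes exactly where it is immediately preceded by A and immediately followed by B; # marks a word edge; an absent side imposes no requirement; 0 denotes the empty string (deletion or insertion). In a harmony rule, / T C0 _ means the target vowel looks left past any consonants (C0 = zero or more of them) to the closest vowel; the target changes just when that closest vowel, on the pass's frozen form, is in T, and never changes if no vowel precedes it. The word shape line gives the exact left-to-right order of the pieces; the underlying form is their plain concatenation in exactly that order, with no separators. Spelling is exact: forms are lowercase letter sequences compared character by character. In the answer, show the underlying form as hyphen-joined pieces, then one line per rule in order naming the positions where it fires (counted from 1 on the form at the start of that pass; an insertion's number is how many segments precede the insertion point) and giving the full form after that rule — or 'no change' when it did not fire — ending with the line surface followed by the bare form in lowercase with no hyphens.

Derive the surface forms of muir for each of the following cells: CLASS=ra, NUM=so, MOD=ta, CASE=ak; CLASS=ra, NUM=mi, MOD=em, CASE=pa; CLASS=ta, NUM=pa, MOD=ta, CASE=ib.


cell CLASS=ra, NUM=so, MOD=ta, CASE=ak:
underlying: ma-muir-ma-lo-ute
1. e -> o, i -> u / B C0 _: fires at position(s) 5, 13: mamuurmalouto
2. p -> b, s -> z, t -> d / V _ V: fires at position(s) 12: mamuurmaloudo
3. o -> e, u -> i / F C0 _: no change
4. 0 -> e / C _ C #: no change
surface: mamuurmaloudo

cell CLASS=ra, NUM=mi, MOD=em, CASE=pa:
underlying: ed-muir-vo-u-ute
1. e -> o, i -> u / B C0 _: fires at position(s) 5, 12: edmuurvouuto
2. p -> b, s -> z, t -> d / V _ V: fires at position(s) 11: edmuurvouudo
3. o -> e, u -> i / F C0 _: fires at position(s) 4: edmiurvouudo
4. 0 -> e / C _ C #: no change
surface: edmiurvouudo

cell CLASS=ta, NUM=pa, MOD=ta, CASE=ib:
underlying: ma-muir-bod-gu-bp
1. e -> o, i -> u / B C0 _: fires at position(s) 5: mamuurbodgubp
2. p -> b, s -> z, t -> d / V _ V: no change
3. o -> e, u -> i / F C0 _: no change
4. 0 -> e / C _ C #: inserts after position(s) 12: mamuurbodgubep
surface: mamuurbodgubep


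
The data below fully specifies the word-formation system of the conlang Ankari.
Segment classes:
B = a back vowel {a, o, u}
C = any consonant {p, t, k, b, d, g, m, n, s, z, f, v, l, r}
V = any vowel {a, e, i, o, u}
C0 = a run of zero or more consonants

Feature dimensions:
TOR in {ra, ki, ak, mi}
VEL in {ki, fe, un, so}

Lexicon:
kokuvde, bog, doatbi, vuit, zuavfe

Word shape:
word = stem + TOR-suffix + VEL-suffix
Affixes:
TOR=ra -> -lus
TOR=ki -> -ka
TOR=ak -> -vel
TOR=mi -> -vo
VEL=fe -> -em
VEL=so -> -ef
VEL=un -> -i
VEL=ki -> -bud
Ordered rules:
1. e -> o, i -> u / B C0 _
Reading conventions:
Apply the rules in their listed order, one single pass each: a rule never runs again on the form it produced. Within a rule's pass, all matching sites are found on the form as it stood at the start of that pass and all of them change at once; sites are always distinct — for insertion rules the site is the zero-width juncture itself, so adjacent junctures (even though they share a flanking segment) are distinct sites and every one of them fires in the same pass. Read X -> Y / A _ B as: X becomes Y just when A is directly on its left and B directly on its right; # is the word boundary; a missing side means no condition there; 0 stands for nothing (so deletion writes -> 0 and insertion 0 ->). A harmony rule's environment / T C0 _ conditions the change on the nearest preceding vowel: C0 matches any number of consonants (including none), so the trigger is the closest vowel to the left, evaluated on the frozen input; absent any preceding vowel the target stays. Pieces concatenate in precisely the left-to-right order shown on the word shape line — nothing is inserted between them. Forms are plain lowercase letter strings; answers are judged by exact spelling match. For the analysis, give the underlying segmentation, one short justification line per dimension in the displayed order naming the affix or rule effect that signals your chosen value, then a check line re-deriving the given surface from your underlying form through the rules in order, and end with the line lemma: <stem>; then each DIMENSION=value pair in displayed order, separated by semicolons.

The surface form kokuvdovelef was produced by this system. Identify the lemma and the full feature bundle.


underlying: kokuvde-vel-ef
TOR=ak - signalled by the affix -vel
VEL=so - signalled by the affix -ef
check: kokuvdevelef -> kokuvdovelef
lemma: kokuvde; TOR=ak; VEL=so


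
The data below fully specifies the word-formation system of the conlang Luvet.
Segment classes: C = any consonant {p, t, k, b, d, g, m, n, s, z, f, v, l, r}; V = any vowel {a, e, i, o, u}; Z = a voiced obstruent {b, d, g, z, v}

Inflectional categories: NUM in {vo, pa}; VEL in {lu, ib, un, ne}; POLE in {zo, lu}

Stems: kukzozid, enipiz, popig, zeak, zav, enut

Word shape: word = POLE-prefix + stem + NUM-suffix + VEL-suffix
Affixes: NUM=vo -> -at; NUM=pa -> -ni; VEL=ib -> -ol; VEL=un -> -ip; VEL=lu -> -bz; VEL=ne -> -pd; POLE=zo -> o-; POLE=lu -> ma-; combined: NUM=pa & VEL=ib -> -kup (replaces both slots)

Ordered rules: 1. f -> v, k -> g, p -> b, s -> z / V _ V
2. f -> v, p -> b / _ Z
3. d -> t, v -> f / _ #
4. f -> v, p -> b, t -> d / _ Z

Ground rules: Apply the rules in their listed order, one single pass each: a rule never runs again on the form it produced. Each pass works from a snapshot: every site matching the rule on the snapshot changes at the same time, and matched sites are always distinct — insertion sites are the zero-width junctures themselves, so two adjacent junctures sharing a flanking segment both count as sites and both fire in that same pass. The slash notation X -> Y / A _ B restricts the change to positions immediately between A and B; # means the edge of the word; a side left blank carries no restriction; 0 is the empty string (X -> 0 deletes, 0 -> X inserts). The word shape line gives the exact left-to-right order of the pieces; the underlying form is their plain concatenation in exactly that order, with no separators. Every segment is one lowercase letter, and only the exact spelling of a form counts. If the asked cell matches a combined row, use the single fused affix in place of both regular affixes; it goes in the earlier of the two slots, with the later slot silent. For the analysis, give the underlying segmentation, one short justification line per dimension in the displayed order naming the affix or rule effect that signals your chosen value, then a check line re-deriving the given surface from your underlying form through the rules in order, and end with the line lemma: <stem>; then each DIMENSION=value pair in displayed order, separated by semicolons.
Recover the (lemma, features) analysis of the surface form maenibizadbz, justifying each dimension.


underlying: ma-enipiz-at-bz
NUM=vo - signalled by the affix -at
VEL=lu - signalled by the affix -bz
POLE=lu - signalled by the affix ma-
check: maenipizatbz -> maenibizatbz -> maenibizatbz -> maenibizatbz -> maenibizadbz
lemma: enipiz; NUM=vo; VEL=lu; POLE=lu


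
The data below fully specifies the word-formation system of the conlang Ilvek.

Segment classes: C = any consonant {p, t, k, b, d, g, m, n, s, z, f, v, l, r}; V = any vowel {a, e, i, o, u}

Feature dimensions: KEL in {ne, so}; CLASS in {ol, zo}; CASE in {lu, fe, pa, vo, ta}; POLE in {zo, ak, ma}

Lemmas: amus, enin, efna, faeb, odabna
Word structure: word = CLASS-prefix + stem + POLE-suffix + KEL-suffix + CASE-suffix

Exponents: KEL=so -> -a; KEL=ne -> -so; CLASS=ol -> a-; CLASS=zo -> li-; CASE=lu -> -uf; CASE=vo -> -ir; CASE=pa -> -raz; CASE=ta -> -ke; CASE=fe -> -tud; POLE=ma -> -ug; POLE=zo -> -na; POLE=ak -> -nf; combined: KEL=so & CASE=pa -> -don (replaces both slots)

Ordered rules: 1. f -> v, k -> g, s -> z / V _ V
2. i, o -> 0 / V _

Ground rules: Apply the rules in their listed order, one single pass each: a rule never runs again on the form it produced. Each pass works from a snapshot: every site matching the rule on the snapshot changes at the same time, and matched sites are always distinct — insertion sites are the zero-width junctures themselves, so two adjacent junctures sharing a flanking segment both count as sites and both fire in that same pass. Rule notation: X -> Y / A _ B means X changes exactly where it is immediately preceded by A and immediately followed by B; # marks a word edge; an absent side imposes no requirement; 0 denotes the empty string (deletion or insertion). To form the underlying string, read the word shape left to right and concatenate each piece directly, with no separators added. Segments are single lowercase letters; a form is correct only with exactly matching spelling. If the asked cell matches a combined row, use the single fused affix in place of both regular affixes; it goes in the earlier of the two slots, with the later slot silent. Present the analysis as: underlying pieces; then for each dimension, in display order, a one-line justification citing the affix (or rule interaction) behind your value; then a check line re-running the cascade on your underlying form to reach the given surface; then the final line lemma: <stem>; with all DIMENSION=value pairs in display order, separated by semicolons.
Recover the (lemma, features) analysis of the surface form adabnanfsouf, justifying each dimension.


underlying: a-odabna-nf-so-uf
KEL=ne - signalled by the affix -so
CLASS=ol - signalled by the affix a-
CASE=lu - signalled by the affix -uf
POLE=ak - signalled by the affix -nf
check: aodabnanfsouf -> aodabnanfsouf -> adabnanfsouf
lemma: odabna; KEL=ne; CLASS=ol; CASE=lu; POLE=ak


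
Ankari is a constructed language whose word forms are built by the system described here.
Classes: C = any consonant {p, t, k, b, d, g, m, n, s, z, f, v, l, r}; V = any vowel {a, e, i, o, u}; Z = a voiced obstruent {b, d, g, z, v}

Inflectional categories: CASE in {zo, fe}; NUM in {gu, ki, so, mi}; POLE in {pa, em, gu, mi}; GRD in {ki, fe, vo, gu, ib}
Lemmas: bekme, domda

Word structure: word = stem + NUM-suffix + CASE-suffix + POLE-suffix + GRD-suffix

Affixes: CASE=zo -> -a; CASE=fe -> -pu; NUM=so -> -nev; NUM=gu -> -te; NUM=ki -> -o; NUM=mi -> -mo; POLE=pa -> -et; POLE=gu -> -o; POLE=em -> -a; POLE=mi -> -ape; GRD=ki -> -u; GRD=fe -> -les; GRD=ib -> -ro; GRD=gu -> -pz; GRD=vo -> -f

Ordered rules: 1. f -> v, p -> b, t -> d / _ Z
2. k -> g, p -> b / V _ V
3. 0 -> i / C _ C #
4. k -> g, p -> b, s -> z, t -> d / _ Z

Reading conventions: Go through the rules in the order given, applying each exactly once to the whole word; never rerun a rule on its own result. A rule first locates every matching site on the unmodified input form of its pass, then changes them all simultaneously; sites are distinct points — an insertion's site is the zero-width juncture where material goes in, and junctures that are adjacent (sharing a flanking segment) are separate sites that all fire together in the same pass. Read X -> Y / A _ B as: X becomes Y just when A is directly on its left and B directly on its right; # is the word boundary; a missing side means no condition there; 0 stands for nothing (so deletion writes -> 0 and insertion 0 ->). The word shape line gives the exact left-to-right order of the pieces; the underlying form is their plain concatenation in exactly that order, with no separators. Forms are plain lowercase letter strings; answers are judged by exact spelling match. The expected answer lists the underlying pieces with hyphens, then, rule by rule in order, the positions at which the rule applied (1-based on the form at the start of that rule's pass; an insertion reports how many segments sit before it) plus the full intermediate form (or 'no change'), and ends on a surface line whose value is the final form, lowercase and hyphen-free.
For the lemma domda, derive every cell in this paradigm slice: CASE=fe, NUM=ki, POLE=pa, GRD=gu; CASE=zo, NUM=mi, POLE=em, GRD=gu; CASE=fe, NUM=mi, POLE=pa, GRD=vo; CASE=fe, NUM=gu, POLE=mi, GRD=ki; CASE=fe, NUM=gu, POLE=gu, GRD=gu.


cell CASE=fe, NUM=ki, POLE=pa, GRD=gu:
underlying: domda-o-pu-et-pz
1. f -> v, p -> b, t -> d / _ Z: fires at position(s) 11: domdaopuetbz
2. k -> g, p -> b / V _ V: fires at position(s) 7: domdaobuetbz
3. 0 -> i / C _ C #: inserts after position(s) 11: domdaobuetbiz
4. k -> g, p -> b, s -> z, t -> d / _ Z: fires at position(s) 10: domdaobuedbiz
surface: domdaobuedbiz

cell CASE=zo, NUM=mi, POLE=em, GRD=gu:
underlying: domda-mo-a-a-pz
1. f -> v, p -> b, t -> d / _ Z: fires at position(s) 10: domdamoaabz
2. k -> g, p -> b / V _ V: no change
3. 0 -> i / C _ C #: inserts after position(s) 10: domdamoaabiz
4. k -> g, p -> b, s -> z, t -> d / _ Z: no change
surface: domdamoaabiz

cell CASE=fe, NUM=mi, POLE=pa, GRD=vo:
underlying: domda-mo-pu-et-f
1. f -> v, p -> b, t -> d / _ Z: no change
2. k -> g, p -> b / V _ V: fires at position(s) 8: domdamobuetf
3. 0 -> i / C _ C #: inserts after position(s) 11: domdamobuetif
4. k -> g, p -> b, s -> z, t -> d / _ Z: no change
surface: domdamobuetif

cell CASE=fe, NUM=gu, POLE=mi, GRD=ki:
underlying: domda-te-pu-ape-u
1. f -> v, p -> b, t -> d / _ Z: no change
2. k -> g, p -> b / V _ V: fires at position(s) 8, 11: domdatebuabeu
3. 0 -> i / C _ C #: no change
4. k -> g, p -> b, s -> z, t -> d / _ Z: no change
surface: domdatebuabeu

cell CASE=fe, NUM=gu, POLE=gu, GRD=gu:
underlying: domda-te-pu-o-pz
1. f -> v, p -> b, t -> d / _ Z: fires at position(s) 11: domdatepuobz
2. k -> g, p -> b / V _ V: fires at position(s) 8: domdatebuobz
3. 0 -> i / C _ C #: inserts after position(s) 11: domdatebuobiz
4. k -> g, p -> b, s -> z, t -> d / _ Z: no change
surface: domdatebuobiz


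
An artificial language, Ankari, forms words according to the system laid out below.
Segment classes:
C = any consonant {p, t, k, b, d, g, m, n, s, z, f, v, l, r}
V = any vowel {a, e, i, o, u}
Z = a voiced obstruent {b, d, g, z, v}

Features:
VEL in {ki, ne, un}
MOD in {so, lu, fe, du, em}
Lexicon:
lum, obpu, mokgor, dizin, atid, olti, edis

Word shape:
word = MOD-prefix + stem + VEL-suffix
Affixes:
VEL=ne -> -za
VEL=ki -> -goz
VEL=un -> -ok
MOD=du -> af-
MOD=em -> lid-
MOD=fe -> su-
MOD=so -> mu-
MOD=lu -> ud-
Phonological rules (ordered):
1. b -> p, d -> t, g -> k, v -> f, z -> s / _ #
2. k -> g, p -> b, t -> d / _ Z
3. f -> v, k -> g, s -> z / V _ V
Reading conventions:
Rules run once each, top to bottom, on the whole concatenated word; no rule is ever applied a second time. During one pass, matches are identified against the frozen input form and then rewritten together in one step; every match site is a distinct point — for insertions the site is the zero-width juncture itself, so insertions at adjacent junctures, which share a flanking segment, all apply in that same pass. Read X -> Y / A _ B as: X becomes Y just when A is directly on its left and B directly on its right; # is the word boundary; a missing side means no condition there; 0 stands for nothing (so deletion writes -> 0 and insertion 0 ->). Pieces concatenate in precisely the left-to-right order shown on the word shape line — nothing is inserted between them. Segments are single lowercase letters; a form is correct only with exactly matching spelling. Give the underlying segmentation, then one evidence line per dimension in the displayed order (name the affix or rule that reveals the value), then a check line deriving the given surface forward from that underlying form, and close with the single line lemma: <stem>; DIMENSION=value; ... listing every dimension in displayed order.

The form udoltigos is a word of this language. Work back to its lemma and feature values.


underlying: ud-olti-goz
VEL=ki - signalled by the affix -goz
MOD=lu - signalled by the affix ud-
check: udoltigoz -> udoltigos -> udoltigos -> udoltigos
lemma: olti; VEL=ki; MOD=lu


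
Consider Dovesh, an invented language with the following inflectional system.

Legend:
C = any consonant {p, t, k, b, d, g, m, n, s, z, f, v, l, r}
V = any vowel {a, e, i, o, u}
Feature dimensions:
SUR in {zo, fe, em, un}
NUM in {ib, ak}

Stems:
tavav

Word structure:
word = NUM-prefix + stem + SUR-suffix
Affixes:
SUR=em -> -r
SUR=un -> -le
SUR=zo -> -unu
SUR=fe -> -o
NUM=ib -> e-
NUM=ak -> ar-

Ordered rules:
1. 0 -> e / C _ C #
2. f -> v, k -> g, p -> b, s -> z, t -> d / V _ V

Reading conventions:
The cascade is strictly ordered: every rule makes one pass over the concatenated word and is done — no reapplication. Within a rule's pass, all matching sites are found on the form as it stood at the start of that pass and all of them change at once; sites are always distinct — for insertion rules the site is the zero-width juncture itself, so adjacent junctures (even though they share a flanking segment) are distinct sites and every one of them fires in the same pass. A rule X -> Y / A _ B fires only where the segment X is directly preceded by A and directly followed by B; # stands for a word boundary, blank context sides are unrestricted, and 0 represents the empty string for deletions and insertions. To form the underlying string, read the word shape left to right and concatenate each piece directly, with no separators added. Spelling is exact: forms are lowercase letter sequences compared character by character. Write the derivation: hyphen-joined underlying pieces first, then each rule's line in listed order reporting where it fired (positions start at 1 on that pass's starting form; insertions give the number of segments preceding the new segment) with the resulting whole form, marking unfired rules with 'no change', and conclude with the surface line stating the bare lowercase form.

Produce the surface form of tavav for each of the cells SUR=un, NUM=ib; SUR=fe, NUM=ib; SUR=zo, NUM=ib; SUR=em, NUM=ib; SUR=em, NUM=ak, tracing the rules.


cell SUR=un, NUM=ib:
underlying: e-tavav-le
1. 0 -> e / C _ C #: no change
2. f -> v, k -> g, p -> b, s -> z, t -> d / V _ V: fires at position(s) 2: edavavle
surface: edavavle

cell SUR=fe, NUM=ib:
underlying: e-tavav-o
1. 0 -> e / C _ C #: no change
2. f -> v, k -> g, p -> b, s -> z, t -> d / V _ V: fires at position(s) 2: edavavo
surface: edavavo

cell SUR=zo, NUM=ib:
underlying: e-tavav-unu
1. 0 -> e / C _ C #: no change
2. f -> v, k -> g, p -> b, s -> z, t -> d / V _ V: fires at position(s) 2: edavavunu
surface: edavavunu

cell SUR=em, NUM=ib:
underlying: e-tavav-r
1. 0 -> e / C _ C #: inserts after position(s) 6: etavaver
2. f -> v, k -> g, p -> b, s -> z, t -> d / V _ V: fires at position(s) 2: edavaver
surface: edavaver

cell SUR=em, NUM=ak:
underlying: ar-tavav-r
1. 0 -> e / C _ C #: inserts after position(s) 7: artavaver
2. f -> v, k -> g, p -> b, s -> z, t -> d / V _ V: no change
surface: artavaver


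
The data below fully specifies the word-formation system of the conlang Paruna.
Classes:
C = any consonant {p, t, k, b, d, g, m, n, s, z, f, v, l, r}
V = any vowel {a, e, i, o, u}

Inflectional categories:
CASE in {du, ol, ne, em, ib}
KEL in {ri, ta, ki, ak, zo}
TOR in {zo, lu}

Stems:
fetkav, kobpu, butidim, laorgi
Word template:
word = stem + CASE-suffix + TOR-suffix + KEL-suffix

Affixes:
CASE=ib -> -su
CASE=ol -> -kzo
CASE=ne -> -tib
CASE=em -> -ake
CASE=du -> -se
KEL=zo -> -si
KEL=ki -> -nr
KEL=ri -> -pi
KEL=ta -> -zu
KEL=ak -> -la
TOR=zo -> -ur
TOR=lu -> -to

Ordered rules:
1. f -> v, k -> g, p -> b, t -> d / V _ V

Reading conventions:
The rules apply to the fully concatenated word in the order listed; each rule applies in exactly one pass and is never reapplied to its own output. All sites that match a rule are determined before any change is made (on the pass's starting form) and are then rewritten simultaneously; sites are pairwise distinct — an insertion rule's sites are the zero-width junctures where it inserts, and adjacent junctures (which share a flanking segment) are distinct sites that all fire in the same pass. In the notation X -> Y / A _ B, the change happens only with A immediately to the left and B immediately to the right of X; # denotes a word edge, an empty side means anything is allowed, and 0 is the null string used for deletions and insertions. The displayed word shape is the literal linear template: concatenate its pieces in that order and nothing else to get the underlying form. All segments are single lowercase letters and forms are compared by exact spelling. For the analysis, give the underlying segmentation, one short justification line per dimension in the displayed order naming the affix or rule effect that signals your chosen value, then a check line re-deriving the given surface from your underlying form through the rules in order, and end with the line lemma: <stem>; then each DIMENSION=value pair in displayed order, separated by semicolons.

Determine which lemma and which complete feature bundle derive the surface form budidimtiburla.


underlying: butidim-tib-ur-la
CASE=ne - signalled by the affix -tib
KEL=ak - signalled by the affix -la
TOR=zo - signalled by the affix -ur
check: butidimtiburla -> budidimtiburla
lemma: butidim; CASE=ne; KEL=ak; TOR=zo


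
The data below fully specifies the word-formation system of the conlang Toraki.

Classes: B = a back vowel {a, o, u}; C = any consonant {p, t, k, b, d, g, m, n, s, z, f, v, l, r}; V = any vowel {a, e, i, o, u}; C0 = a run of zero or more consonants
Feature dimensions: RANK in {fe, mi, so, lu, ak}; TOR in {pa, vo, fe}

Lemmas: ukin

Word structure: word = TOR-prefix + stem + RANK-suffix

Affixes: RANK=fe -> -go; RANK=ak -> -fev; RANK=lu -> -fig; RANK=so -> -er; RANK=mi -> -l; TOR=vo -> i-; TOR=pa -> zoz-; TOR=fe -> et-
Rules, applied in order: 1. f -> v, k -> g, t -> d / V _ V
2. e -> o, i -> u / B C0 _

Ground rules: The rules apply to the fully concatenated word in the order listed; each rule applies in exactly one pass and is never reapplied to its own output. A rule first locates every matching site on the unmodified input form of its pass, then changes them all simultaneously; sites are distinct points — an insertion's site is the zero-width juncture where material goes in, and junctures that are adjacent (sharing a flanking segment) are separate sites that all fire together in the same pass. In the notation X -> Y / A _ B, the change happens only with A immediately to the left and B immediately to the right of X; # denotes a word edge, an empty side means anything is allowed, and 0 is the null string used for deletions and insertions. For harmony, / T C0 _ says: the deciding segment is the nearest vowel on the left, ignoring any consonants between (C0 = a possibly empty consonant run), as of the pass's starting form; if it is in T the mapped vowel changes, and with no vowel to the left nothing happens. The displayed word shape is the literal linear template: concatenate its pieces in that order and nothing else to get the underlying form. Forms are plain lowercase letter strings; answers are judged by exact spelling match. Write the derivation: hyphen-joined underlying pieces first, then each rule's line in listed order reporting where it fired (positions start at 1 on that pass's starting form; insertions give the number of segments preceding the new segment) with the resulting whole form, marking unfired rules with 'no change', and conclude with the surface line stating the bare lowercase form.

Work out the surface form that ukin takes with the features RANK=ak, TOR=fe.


underlying: et-ukin-fev
1. f -> v, k -> g, t -> d / V _ V: fires at position(s) 2, 4: eduginfev
2. e -> o, i -> u / B C0 _: fires at position(s) 5: edugunfev
surface: edugunfev


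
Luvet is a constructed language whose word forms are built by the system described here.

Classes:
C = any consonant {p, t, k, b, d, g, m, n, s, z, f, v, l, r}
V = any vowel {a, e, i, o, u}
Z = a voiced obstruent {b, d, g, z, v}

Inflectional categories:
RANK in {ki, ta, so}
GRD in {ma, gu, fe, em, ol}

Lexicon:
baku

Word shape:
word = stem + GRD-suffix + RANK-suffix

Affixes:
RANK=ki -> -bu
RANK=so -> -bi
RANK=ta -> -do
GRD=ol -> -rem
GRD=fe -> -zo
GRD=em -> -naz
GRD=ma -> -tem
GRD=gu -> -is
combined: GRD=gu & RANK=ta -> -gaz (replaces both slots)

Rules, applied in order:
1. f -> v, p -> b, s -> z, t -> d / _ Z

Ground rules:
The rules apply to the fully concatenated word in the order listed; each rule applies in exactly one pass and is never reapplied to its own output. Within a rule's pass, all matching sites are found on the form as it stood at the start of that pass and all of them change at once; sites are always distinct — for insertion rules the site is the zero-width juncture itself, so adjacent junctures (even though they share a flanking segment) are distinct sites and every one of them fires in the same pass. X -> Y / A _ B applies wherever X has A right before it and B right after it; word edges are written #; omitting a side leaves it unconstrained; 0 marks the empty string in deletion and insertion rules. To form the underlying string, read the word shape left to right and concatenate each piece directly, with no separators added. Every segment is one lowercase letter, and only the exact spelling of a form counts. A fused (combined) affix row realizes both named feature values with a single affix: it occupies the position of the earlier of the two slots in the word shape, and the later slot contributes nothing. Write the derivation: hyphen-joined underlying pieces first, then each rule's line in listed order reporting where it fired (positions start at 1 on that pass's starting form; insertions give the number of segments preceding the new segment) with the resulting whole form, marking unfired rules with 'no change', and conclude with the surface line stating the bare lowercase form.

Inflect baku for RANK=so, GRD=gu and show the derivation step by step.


underlying: baku-is-bi
1. f -> v, p -> b, s -> z, t -> d / _ Z: fires at position(s) 6: bakuizbi
surface: bakuizbi


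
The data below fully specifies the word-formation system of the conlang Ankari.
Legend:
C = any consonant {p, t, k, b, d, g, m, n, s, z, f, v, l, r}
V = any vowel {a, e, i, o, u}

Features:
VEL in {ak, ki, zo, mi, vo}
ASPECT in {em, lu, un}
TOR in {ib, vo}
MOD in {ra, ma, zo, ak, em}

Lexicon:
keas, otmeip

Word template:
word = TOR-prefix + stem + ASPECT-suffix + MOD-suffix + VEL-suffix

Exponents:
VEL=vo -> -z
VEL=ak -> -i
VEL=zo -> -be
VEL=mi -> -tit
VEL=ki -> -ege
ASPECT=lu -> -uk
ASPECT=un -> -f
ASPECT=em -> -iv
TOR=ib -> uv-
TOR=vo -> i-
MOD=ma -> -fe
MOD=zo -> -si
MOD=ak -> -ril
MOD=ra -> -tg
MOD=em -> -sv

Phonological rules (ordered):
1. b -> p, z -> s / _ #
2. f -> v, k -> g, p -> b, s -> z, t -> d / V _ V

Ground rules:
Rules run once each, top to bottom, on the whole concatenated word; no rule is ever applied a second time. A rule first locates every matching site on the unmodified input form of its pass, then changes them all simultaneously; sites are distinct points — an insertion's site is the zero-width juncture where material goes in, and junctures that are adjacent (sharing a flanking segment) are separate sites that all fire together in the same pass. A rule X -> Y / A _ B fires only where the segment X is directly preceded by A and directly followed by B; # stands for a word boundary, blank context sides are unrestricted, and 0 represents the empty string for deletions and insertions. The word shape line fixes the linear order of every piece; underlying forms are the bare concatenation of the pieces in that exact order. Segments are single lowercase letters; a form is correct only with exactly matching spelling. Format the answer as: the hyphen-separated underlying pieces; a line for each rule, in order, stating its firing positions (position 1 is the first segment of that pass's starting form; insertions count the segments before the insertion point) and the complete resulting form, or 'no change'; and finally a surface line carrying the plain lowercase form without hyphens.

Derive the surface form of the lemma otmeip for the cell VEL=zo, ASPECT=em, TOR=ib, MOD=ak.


underlying: uv-otmeip-iv-ril-be
1. b -> p, z -> s / _ #: no change
2. f -> v, k -> g, p -> b, s -> z, t -> d / V _ V: fires at position(s) 8: uvotmeibivrilbe
surface: uvotmeibivrilbe


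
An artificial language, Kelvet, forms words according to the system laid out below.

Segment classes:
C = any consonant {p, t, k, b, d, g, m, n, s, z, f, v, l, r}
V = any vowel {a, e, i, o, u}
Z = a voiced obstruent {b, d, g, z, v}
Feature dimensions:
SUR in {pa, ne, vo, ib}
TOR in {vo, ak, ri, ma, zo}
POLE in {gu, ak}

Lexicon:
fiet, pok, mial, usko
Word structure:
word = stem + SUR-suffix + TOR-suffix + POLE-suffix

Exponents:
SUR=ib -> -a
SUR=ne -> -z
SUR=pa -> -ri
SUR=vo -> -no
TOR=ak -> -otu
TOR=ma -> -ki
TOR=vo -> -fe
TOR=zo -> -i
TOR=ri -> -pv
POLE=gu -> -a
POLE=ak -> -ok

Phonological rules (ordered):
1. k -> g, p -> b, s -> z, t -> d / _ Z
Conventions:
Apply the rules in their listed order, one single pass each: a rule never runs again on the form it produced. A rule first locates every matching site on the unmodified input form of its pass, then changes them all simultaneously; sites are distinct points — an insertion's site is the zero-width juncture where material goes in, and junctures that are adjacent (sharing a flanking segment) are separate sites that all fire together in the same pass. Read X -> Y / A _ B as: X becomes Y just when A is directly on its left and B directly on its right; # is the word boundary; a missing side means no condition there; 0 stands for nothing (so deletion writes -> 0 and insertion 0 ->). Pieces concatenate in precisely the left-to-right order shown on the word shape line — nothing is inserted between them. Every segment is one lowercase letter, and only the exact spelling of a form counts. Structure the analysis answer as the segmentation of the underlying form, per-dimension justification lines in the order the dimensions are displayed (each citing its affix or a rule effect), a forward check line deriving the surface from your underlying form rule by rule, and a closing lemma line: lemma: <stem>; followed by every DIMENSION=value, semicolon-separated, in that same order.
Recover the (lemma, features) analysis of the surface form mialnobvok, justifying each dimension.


underlying: mial-no-pv-ok
SUR=vo - signalled by the affix -no
TOR=ri - signalled by the affix -pv
POLE=ak - signalled by the affix -ok
check: mialnopvok -> mialnobvok
lemma: mial; SUR=vo; TOR=ri; POLE=ak


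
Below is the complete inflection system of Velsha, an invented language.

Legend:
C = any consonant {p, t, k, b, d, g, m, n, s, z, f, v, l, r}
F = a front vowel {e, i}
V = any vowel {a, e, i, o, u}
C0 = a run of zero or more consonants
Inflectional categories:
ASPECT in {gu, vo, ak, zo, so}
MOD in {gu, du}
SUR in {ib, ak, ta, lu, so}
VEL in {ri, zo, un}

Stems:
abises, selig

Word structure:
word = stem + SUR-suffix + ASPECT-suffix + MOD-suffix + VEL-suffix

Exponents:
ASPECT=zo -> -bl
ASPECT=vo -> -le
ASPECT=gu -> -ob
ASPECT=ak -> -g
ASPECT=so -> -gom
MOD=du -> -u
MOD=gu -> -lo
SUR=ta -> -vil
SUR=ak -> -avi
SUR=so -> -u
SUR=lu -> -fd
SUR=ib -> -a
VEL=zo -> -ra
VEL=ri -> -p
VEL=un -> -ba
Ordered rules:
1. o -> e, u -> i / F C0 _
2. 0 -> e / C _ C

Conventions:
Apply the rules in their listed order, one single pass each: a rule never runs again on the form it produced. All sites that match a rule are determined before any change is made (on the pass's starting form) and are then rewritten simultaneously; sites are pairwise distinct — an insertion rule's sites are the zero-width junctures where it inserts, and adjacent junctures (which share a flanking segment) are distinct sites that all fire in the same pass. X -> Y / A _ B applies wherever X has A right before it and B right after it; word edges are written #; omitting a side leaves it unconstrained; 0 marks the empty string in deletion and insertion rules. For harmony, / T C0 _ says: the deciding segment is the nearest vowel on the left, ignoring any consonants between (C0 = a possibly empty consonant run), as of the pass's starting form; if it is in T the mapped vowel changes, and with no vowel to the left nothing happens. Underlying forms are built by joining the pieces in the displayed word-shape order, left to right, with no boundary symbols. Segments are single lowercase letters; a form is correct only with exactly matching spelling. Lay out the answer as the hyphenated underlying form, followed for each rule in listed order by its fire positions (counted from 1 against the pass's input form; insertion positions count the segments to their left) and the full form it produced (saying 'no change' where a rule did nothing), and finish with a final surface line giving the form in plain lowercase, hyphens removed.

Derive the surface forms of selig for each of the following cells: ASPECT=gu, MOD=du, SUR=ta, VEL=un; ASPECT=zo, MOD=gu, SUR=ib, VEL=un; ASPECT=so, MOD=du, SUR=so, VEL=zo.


cell ASPECT=gu, MOD=du, SUR=ta, VEL=un:
underlying: selig-vil-ob-u-ba
1. o -> e, u -> i / F C0 _: fires at position(s) 9: seligvilebuba
2. 0 -> e / C _ C: inserts after position(s) 5: seligevilebuba
surface: seligevilebuba

cell ASPECT=zo, MOD=gu, SUR=ib, VEL=un:
underlying: selig-a-bl-lo-ba
1. o -> e, u -> i / F C0 _: no change
2. 0 -> e / C _ C: inserts after position(s) 7, 8: seligabeleloba
surface: seligabeleloba

cell ASPECT=so, MOD=du, SUR=so, VEL=zo:
underlying: selig-u-gom-u-ra
1. o -> e, u -> i / F C0 _: fires at position(s) 6: seligigomura
2. 0 -> e / C _ C: no change
surface: seligigomura


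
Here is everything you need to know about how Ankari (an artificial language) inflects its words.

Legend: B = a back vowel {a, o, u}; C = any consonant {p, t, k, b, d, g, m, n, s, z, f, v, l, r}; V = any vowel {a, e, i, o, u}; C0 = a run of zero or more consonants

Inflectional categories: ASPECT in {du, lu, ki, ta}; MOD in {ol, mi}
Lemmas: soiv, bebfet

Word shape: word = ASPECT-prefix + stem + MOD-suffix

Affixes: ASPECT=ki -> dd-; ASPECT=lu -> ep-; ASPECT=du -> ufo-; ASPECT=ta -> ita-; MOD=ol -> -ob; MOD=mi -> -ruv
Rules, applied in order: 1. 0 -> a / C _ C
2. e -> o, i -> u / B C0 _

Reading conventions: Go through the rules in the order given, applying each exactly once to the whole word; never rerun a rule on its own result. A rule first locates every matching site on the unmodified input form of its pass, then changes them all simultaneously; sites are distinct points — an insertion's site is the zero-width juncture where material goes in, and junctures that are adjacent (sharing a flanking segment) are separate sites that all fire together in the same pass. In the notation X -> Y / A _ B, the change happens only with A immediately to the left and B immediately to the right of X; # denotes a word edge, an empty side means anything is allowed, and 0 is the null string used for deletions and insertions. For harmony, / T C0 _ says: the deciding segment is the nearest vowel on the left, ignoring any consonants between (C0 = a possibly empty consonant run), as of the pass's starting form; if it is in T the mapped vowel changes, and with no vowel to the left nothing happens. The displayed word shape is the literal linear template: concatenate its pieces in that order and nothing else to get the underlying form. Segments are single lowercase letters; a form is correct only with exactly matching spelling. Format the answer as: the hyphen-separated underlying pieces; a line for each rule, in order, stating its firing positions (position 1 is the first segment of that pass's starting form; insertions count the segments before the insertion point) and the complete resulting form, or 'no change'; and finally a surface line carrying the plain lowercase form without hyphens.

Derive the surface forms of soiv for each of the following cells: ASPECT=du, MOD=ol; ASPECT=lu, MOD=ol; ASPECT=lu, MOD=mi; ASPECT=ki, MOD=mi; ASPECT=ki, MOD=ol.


cell ASPECT=du, MOD=ol:
underlying: ufo-soiv-ob
1. 0 -> a / C _ C: no change
2. e -> o, i -> u / B C0 _: fires at position(s) 6: ufosouvob
surface: ufosouvob

cell ASPECT=lu, MOD=ol:
underlying: ep-soiv-ob
1. 0 -> a / C _ C: inserts after position(s) 2: epasoivob
2. e -> o, i -> u / B C0 _: fires at position(s) 6: epasouvob
surface: epasouvob

cell ASPECT=lu, MOD=mi:
underlying: ep-soiv-ruv
1. 0 -> a / C _ C: inserts after position(s) 2, 6: epasoivaruv
2. e -> o, i -> u / B C0 _: fires at position(s) 6: epasouvaruv
surface: epasouvaruv

cell ASPECT=ki, MOD=mi:
underlying: dd-soiv-ruv
1. 0 -> a / C _ C: inserts after position(s) 1, 2, 6: dadasoivaruv
2. e -> o, i -> u / B C0 _: fires at position(s) 7: dadasouvaruv
surface: dadasouvaruv

cell ASPECT=ki, MOD=ol:
underlying: dd-soiv-ob
1. 0 -> a / C _ C: inserts after position(s) 1, 2: dadasoivob
2. e -> o, i -> u / B C0 _: fires at position(s) 7: dadasouvob
surface: dadasouvob


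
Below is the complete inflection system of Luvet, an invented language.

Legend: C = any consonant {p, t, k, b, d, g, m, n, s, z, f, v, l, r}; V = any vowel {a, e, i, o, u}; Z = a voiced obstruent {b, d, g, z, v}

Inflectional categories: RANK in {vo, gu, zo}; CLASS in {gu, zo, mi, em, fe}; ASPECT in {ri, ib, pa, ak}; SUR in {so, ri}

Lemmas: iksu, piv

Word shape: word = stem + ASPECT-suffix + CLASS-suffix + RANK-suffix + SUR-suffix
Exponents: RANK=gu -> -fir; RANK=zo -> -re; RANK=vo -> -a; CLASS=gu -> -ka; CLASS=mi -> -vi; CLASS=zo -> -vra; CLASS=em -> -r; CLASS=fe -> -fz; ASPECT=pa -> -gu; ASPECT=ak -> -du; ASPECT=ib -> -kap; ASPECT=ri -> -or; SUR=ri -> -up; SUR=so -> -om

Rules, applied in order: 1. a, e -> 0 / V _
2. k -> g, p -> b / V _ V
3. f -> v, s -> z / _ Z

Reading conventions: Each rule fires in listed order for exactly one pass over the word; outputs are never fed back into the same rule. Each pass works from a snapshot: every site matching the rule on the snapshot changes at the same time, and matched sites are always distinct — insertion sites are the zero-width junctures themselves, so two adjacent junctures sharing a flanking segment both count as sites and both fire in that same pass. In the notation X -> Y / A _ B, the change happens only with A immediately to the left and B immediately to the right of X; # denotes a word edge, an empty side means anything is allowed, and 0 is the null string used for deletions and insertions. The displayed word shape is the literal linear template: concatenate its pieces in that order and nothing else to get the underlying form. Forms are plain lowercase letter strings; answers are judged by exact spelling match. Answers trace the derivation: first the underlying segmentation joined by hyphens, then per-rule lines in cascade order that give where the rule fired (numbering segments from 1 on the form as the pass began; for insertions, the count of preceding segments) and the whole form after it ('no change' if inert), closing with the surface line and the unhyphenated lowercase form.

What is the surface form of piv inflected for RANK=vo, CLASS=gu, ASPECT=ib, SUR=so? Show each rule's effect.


underlying: piv-kap-ka-a-om
1. a, e -> 0 / V _: fires at position(s) 9: pivkapkaom
2. k -> g, p -> b / V _ V: no change
3. f -> v, s -> z / _ Z: no change
surface: pivkapkaom
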